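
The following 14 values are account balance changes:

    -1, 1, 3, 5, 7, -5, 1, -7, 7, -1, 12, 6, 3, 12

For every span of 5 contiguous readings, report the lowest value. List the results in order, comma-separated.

[-1, 1, 3, 5, 7] → min -1
[1, 3, 5, 7, -5] → min -5
[3, 5, 7, -5, 1] → min -5
[5, 7, -5, 1, -7] → min -7
[7, -5, 1, -7, 7] → min -7
[-5, 1, -7, 7, -1] → min -7
[1, -7, 7, -1, 12] → min -7
[-7, 7, -1, 12, 6] → min -7
[7, -1, 12, 6, 3] → min -1
[-1, 12, 6, 3, 12] → min -1

-1, -5, -5, -7, -7, -7, -7, -7, -1, -1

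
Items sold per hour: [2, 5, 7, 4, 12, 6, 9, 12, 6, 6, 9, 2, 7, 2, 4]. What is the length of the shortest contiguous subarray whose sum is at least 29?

4

Extend right; whenever the sum reaches 29, record the length and shrink from the left:
add 2: running sum 2 < 29
add 5: running sum 7 < 29
add 7: running sum 14 < 29
add 4: running sum 18 < 29
end 4: [2, 5, 7, 4, 12] sum 30, len 5
end 5: [7, 4, 12, 6] sum 29, len 4
end 6: [4, 12, 6, 9] sum 31, len 4
end 7: [12, 6, 9, 12] sum 39, len 4
end 8: [6, 9, 12, 6] sum 33, len 4
end 9: [9, 12, 6, 6] sum 33, len 4
end 10: [12, 6, 6, 9] sum 33, len 4
end 11: [12, 6, 6, 9, 2] sum 35, len 5
end 12: [6, 6, 9, 2, 7] sum 30, len 5
end 13: [6, 6, 9, 2, 7, 2] sum 32, len 6
end 14: [6, 9, 2, 7, 2, 4] sum 30, len 6
Shortest qualifying length: 4.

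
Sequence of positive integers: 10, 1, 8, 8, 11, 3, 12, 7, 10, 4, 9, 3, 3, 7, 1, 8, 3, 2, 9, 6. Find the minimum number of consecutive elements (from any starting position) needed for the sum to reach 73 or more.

10

add 10: running sum 10 < 73
add 1: running sum 11 < 73
add 8: running sum 19 < 73
add 8: running sum 27 < 73
add 11: running sum 38 < 73
add 3: running sum 41 < 73
add 12: running sum 53 < 73
add 7: running sum 60 < 73
add 10: running sum 70 < 73
add 4: shortest ending here [10, 1, 8, 8, 11, 3, 12, 7, 10, 4] sum 74, len 10
add 9: shortest ending here [1, 8, 8, 11, 3, 12, 7, 10, 4, 9] sum 73, len 10
add 3: shortest ending here [8, 8, 11, 3, 12, 7, 10, 4, 9, 3] sum 75, len 10
add 3: shortest ending here [8, 8, 11, 3, 12, 7, 10, 4, 9, 3, 3] sum 78, len 11
add 7: shortest ending here [8, 11, 3, 12, 7, 10, 4, 9, 3, 3, 7] sum 77, len 11
add 1: shortest ending here [8, 11, 3, 12, 7, 10, 4, 9, 3, 3, 7, 1] sum 78, len 12
add 8: shortest ending here [11, 3, 12, 7, 10, 4, 9, 3, 3, 7, 1, 8] sum 78, len 12
add 3: shortest ending here [11, 3, 12, 7, 10, 4, 9, 3, 3, 7, 1, 8, 3] sum 81, len 13
add 2: shortest ending here [11, 3, 12, 7, 10, 4, 9, 3, 3, 7, 1, 8, 3, 2] sum 83, len 14
add 9: shortest ending here [12, 7, 10, 4, 9, 3, 3, 7, 1, 8, 3, 2, 9] sum 78, len 13
add 6: shortest ending here [12, 7, 10, 4, 9, 3, 3, 7, 1, 8, 3, 2, 9, 6] sum 84, len 14
Shortest qualifying length: 10.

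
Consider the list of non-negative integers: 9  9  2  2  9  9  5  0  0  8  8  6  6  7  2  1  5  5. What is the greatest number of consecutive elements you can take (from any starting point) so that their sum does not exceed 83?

add 9: [9] sum 9, len 1
add 9: [9, 9] sum 18, len 2
add 2: [9, 9, 2] sum 20, len 3
add 2: [9, 9, 2, 2] sum 22, len 4
add 9: [9, 9, 2, 2, 9] sum 31, len 5
add 9: [9, 9, 2, 2, 9, 9] sum 40, len 6
add 5: [9, 9, 2, 2, 9, 9, 5] sum 45, len 7
add 0: [9, 9, 2, 2, 9, 9, 5, 0] sum 45, len 8
add 0: [9, 9, 2, 2, 9, 9, 5, 0, 0] sum 45, len 9
add 8: [9, 9, 2, 2, 9, 9, 5, 0, 0, 8] sum 53, len 10
add 8: [9, 9, 2, 2, 9, 9, 5, 0, 0, 8, 8] sum 61, len 11
add 6: [9, 9, 2, 2, 9, 9, 5, 0, 0, 8, 8, 6] sum 67, len 12
add 6: [9, 9, 2, 2, 9, 9, 5, 0, 0, 8, 8, 6, 6] sum 73, len 13
add 7: [9, 9, 2, 2, 9, 9, 5, 0, 0, 8, 8, 6, 6, 7] sum 80, len 14
add 2: [9, 9, 2, 2, 9, 9, 5, 0, 0, 8, 8, 6, 6, 7, 2] sum 82, len 15
add 1: [9, 9, 2, 2, 9, 9, 5, 0, 0, 8, 8, 6, 6, 7, 2, 1] sum 83, len 16
add 5: [9, 2, 2, 9, 9, 5, 0, 0, 8, 8, 6, 6, 7, 2, 1, 5] sum 79, len 16
add 5: [2, 2, 9, 9, 5, 0, 0, 8, 8, 6, 6, 7, 2, 1, 5, 5] sum 75, len 16
Longest length seen: 16.

16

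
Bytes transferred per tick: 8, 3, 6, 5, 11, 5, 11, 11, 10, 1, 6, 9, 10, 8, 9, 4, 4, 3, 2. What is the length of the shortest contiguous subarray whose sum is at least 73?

9

add 8: running sum 8 < 73
add 3: running sum 11 < 73
add 6: running sum 17 < 73
add 5: running sum 22 < 73
add 11: running sum 33 < 73
add 5: running sum 38 < 73
add 11: running sum 49 < 73
add 11: running sum 60 < 73
add 10: running sum 70 < 73
add 1: running sum 71 < 73
end 10: [8, 3, 6, 5, 11, 5, 11, 11, 10, 1, 6] sum 77, len 11
end 11: [6, 5, 11, 5, 11, 11, 10, 1, 6, 9] sum 75, len 10
end 12: [11, 5, 11, 11, 10, 1, 6, 9, 10] sum 74, len 9
end 13: [11, 5, 11, 11, 10, 1, 6, 9, 10, 8] sum 82, len 10
end 14: [11, 11, 10, 1, 6, 9, 10, 8, 9] sum 75, len 9
end 15: [11, 11, 10, 1, 6, 9, 10, 8, 9, 4] sum 79, len 10
end 16: [11, 11, 10, 1, 6, 9, 10, 8, 9, 4, 4] sum 83, len 11
end 17: [11, 10, 1, 6, 9, 10, 8, 9, 4, 4, 3] sum 75, len 11
end 18: [11, 10, 1, 6, 9, 10, 8, 9, 4, 4, 3, 2] sum 77, len 12
Shortest qualifying length: 9.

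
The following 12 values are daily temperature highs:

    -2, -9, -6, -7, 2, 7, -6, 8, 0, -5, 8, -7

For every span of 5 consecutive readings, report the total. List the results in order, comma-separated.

(-2, -9, -6, -7, 2) → sum -22
(-9, -6, -7, 2, 7) → sum -13
(-6, -7, 2, 7, -6) → sum -10
(-7, 2, 7, -6, 8) → sum 4
(2, 7, -6, 8, 0) → sum 11
(7, -6, 8, 0, -5) → sum 4
(-6, 8, 0, -5, 8) → sum 5
(8, 0, -5, 8, -7) → sum 4

-22, -13, -10, 4, 11, 4, 5, 4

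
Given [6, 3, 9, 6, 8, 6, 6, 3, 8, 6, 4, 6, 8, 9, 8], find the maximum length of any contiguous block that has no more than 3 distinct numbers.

Extend right; when distinct count exceeds 3, shrink from the left:
add 6: window [6] (1 distinct), len 1
add 3: window [6, 3] (2 distinct), len 2
add 9: window [6, 3, 9] (3 distinct), len 3
add 6: window [6, 3, 9, 6] (3 distinct), len 4
add 8: window [9, 6, 8] (3 distinct), len 3
add 6: window [9, 6, 8, 6] (3 distinct), len 4
add 6: window [9, 6, 8, 6, 6] (3 distinct), len 5
add 3: window [6, 8, 6, 6, 3] (3 distinct), len 5
add 8: window [6, 8, 6, 6, 3, 8] (3 distinct), len 6
add 6: window [6, 8, 6, 6, 3, 8, 6] (3 distinct), len 7
add 4: window [8, 6, 4] (3 distinct), len 3
add 6: window [8, 6, 4, 6] (3 distinct), len 4
add 8: window [8, 6, 4, 6, 8] (3 distinct), len 5
add 9: window [6, 8, 9] (3 distinct), len 3
add 8: window [6, 8, 9, 8] (3 distinct), len 4
Longest length with ≤3 distinct: 7.

7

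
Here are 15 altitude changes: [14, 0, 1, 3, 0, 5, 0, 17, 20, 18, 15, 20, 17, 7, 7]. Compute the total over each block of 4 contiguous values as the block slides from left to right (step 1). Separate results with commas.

18, 4, 9, 8, 22, 42, 55, 70, 73, 70, 59, 51

14 0 1 3 → sum 18
0 1 3 0 → sum 4
1 3 0 5 → sum 9
3 0 5 0 → sum 8
0 5 0 17 → sum 22
5 0 17 20 → sum 42
0 17 20 18 → sum 55
17 20 18 15 → sum 70
20 18 15 20 → sum 73
18 15 20 17 → sum 70
15 20 17 7 → sum 59
20 17 7 7 → sum 51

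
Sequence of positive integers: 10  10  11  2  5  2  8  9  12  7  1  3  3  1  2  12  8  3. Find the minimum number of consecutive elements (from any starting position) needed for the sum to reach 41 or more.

6

add 10: running sum 10 < 41
add 10: running sum 20 < 41
add 11: running sum 31 < 41
add 2: running sum 33 < 41
add 5: running sum 38 < 41
add 2: running sum 40 < 41
add 8: shortest ending here [10, 10, 11, 2, 5, 2, 8] sum 48, len 7
add 9: shortest ending here [10, 11, 2, 5, 2, 8, 9] sum 47, len 7
add 12: shortest ending here [11, 2, 5, 2, 8, 9, 12] sum 49, len 7
add 7: shortest ending here [5, 2, 8, 9, 12, 7] sum 43, len 6
add 1: shortest ending here [5, 2, 8, 9, 12, 7, 1] sum 44, len 7
add 3: shortest ending here [2, 8, 9, 12, 7, 1, 3] sum 42, len 7
add 3: shortest ending here [8, 9, 12, 7, 1, 3, 3] sum 43, len 7
add 1: shortest ending here [8, 9, 12, 7, 1, 3, 3, 1] sum 44, len 8
add 2: shortest ending here [8, 9, 12, 7, 1, 3, 3, 1, 2] sum 46, len 9
add 12: shortest ending here [12, 7, 1, 3, 3, 1, 2, 12] sum 41, len 8
add 8: shortest ending here [12, 7, 1, 3, 3, 1, 2, 12, 8] sum 49, len 9
add 3: shortest ending here [12, 7, 1, 3, 3, 1, 2, 12, 8, 3] sum 52, len 10
Shortest qualifying length: 6.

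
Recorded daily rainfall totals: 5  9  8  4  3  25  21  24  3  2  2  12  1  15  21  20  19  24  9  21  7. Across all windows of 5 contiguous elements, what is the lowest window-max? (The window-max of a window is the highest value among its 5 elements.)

9

5 9 8 4 3 → max 9
9 8 4 3 25 → max 25
8 4 3 25 21 → max 25
4 3 25 21 24 → max 25
3 25 21 24 3 → max 25
25 21 24 3 2 → max 25
21 24 3 2 2 → max 24
24 3 2 2 12 → max 24
3 2 2 12 1 → max 12
2 2 12 1 15 → max 15
2 12 1 15 21 → max 21
12 1 15 21 20 → max 21
1 15 21 20 19 → max 21
15 21 20 19 24 → max 24
21 20 19 24 9 → max 24
20 19 24 9 21 → max 24
19 24 9 21 7 → max 24
Lowest of these is 9.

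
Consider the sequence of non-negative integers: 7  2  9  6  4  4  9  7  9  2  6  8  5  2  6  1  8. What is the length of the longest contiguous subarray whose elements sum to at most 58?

Extend to the right; shrink from the left whenever the sum exceeds 58:
add 7: [7] sum 7, len 1
add 2: [7, 2] sum 9, len 2
add 9: [7, 2, 9] sum 18, len 3
add 6: [7, 2, 9, 6] sum 24, len 4
add 4: [7, 2, 9, 6, 4] sum 28, len 5
add 4: [7, 2, 9, 6, 4, 4] sum 32, len 6
add 9: [7, 2, 9, 6, 4, 4, 9] sum 41, len 7
add 7: [7, 2, 9, 6, 4, 4, 9, 7] sum 48, len 8
add 9: [7, 2, 9, 6, 4, 4, 9, 7, 9] sum 57, len 9
add 2: [2, 9, 6, 4, 4, 9, 7, 9, 2] sum 52, len 9
add 6: [2, 9, 6, 4, 4, 9, 7, 9, 2, 6] sum 58, len 10
add 8: [6, 4, 4, 9, 7, 9, 2, 6, 8] sum 55, len 9
add 5: [4, 4, 9, 7, 9, 2, 6, 8, 5] sum 54, len 9
add 2: [4, 4, 9, 7, 9, 2, 6, 8, 5, 2] sum 56, len 10
add 6: [4, 9, 7, 9, 2, 6, 8, 5, 2, 6] sum 58, len 10
add 1: [9, 7, 9, 2, 6, 8, 5, 2, 6, 1] sum 55, len 10
add 8: [7, 9, 2, 6, 8, 5, 2, 6, 1, 8] sum 54, len 10
Longest length seen: 10.

10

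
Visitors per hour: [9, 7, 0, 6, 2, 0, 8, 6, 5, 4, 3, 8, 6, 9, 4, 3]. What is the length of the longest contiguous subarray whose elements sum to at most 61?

[9] sum 9 len 1
[9, 7] sum 16 len 2
[9, 7, 0] sum 16 len 3
[9, 7, 0, 6] sum 22 len 4
[9, 7, 0, 6, 2] sum 24 len 5
[9, 7, 0, 6, 2, 0] sum 24 len 6
[9, 7, 0, 6, 2, 0, 8] sum 32 len 7
[9, 7, 0, 6, 2, 0, 8, 6] sum 38 len 8
[9, 7, 0, 6, 2, 0, 8, 6, 5] sum 43 len 9
[9, 7, 0, 6, 2, 0, 8, 6, 5, 4] sum 47 len 10
[9, 7, 0, 6, 2, 0, 8, 6, 5, 4, 3] sum 50 len 11
[9, 7, 0, 6, 2, 0, 8, 6, 5, 4, 3, 8] sum 58 len 12
[7, 0, 6, 2, 0, 8, 6, 5, 4, 3, 8, 6] sum 55 len 12
[0, 6, 2, 0, 8, 6, 5, 4, 3, 8, 6, 9] sum 57 len 12
[0, 6, 2, 0, 8, 6, 5, 4, 3, 8, 6, 9, 4] sum 61 len 13
[2, 0, 8, 6, 5, 4, 3, 8, 6, 9, 4, 3] sum 58 len 12
Longest length seen: 13.

13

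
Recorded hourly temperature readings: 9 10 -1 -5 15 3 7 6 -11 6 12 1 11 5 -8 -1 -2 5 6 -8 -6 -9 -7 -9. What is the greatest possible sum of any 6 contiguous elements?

31

9 10 -1 -5 15 3 → sum 31
10 -1 -5 15 3 7 → sum 29
-1 -5 15 3 7 6 → sum 25
-5 15 3 7 6 -11 → sum 15
15 3 7 6 -11 6 → sum 26
3 7 6 -11 6 12 → sum 23
7 6 -11 6 12 1 → sum 21
6 -11 6 12 1 11 → sum 25
-11 6 12 1 11 5 → sum 24
6 12 1 11 5 -8 → sum 27
12 1 11 5 -8 -1 → sum 20
1 11 5 -8 -1 -2 → sum 6
11 5 -8 -1 -2 5 → sum 10
5 -8 -1 -2 5 6 → sum 5
-8 -1 -2 5 6 -8 → sum -8
-1 -2 5 6 -8 -6 → sum -6
-2 5 6 -8 -6 -9 → sum -14
5 6 -8 -6 -9 -7 → sum -19
6 -8 -6 -9 -7 -9 → sum -33
Greatest of these is 31.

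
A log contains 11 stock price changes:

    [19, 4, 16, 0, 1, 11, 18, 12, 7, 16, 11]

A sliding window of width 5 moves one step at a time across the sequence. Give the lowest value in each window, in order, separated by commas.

0, 0, 0, 0, 1, 7, 7

[19, 4, 16, 0, 1] → min 0
[4, 16, 0, 1, 11] → min 0
[16, 0, 1, 11, 18] → min 0
[0, 1, 11, 18, 12] → min 0
[1, 11, 18, 12, 7] → min 1
[11, 18, 12, 7, 16] → min 7
[18, 12, 7, 16, 11] → min 7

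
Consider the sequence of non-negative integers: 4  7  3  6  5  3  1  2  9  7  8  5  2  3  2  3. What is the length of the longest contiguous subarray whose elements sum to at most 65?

14

→ 4: sum 4, len 1
→ 7: sum 11, len 2
→ 3: sum 14, len 3
→ 6: sum 20, len 4
→ 5: sum 25, len 5
→ 3: sum 28, len 6
→ 1: sum 29, len 7
→ 2: sum 31, len 8
→ 9: sum 40, len 9
→ 7: sum 47, len 10
→ 8: sum 55, len 11
→ 5: sum 60, len 12
→ 2: sum 62, len 13
→ 3: sum 65, len 14
→ 2 (dropped 4): sum 63, len 14
→ 3 (dropped 7): sum 59, len 14
Longest length seen: 14.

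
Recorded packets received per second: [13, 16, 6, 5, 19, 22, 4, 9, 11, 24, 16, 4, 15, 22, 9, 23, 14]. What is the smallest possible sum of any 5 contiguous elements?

Each size-5 window and its sum:
13 16 6 5 19 → sum 59
16 6 5 19 22 → sum 68
6 5 19 22 4 → sum 56
5 19 22 4 9 → sum 59
19 22 4 9 11 → sum 65
22 4 9 11 24 → sum 70
4 9 11 24 16 → sum 64
9 11 24 16 4 → sum 64
11 24 16 4 15 → sum 70
24 16 4 15 22 → sum 81
16 4 15 22 9 → sum 66
4 15 22 9 23 → sum 73
15 22 9 23 14 → sum 83
Smallest of these is 56.

56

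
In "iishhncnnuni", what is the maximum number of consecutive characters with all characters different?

add i: [i] len 1
add i (repeat i, move left end past it): [i] len 1
add s: [i, s] len 2
add h: [i, s, h] len 3
add h (repeat h, move left end past it): [h] len 1
add n: [h, n] len 2
add c: [h, n, c] len 3
add n (repeat n, move left end past it): [c, n] len 2
add n (repeat n, move left end past it): [n] len 1
add u: [n, u] len 2
add n (repeat n, move left end past it): [u, n] len 2
add i: [u, n, i] len 3
Longest all-distinct length: 3.

3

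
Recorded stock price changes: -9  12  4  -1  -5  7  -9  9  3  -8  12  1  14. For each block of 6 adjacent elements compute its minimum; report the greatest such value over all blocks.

[-9, 12, 4, -1, -5, 7] → min -9
[12, 4, -1, -5, 7, -9] → min -9
[4, -1, -5, 7, -9, 9] → min -9
[-1, -5, 7, -9, 9, 3] → min -9
[-5, 7, -9, 9, 3, -8] → min -9
[7, -9, 9, 3, -8, 12] → min -9
[-9, 9, 3, -8, 12, 1] → min -9
[9, 3, -8, 12, 1, 14] → min -8
Greatest of these is -8.

-8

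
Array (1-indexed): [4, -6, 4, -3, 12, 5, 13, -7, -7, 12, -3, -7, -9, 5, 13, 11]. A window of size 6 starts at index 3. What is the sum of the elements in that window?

24

Elements at indices 3..8: 4, -3, 12, 5, 13, -7
sum(4, -3, 12, 5, 13, -7) = 24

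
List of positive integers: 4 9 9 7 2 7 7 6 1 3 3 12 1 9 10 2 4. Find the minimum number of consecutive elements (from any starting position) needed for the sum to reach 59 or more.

add 4: running sum 4 < 59
add 9: running sum 13 < 59
add 9: running sum 22 < 59
add 7: running sum 29 < 59
add 2: running sum 31 < 59
add 7: running sum 38 < 59
add 7: running sum 45 < 59
add 6: running sum 51 < 59
add 1: running sum 52 < 59
add 3: running sum 55 < 59
add 3: running sum 58 < 59
add 12: shortest ending here [9, 9, 7, 2, 7, 7, 6, 1, 3, 3, 12] sum 66, len 11
add 1: shortest ending here [9, 9, 7, 2, 7, 7, 6, 1, 3, 3, 12, 1] sum 67, len 12
add 9: shortest ending here [9, 7, 2, 7, 7, 6, 1, 3, 3, 12, 1, 9] sum 67, len 12
add 10: shortest ending here [7, 7, 6, 1, 3, 3, 12, 1, 9, 10] sum 59, len 10
add 2: shortest ending here [7, 7, 6, 1, 3, 3, 12, 1, 9, 10, 2] sum 61, len 11
add 4: shortest ending here [7, 7, 6, 1, 3, 3, 12, 1, 9, 10, 2, 4] sum 65, len 12
Shortest qualifying length: 10.

10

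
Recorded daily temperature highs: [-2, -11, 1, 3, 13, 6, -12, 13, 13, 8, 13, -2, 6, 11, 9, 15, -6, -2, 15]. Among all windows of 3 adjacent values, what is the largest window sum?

35

[-2, -11, 1] → sum -12
[-11, 1, 3] → sum -7
[1, 3, 13] → sum 17
[3, 13, 6] → sum 22
[13, 6, -12] → sum 7
[6, -12, 13] → sum 7
[-12, 13, 13] → sum 14
[13, 13, 8] → sum 34
[13, 8, 13] → sum 34
[8, 13, -2] → sum 19
[13, -2, 6] → sum 17
[-2, 6, 11] → sum 15
[6, 11, 9] → sum 26
[11, 9, 15] → sum 35
[9, 15, -6] → sum 18
[15, -6, -2] → sum 7
[-6, -2, 15] → sum 7
Largest of these is 35.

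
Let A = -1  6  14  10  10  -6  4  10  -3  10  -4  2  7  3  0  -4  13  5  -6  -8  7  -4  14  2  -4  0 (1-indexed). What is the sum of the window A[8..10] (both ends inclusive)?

17

Elements at indices 8..10: 10, -3, 10
sum(10, -3, 10) = 17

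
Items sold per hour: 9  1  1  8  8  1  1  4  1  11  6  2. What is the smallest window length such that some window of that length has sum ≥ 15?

2

add 9: running sum 9 < 15
add 1: running sum 10 < 15
add 1: running sum 11 < 15
end 3: [9, 1, 1, 8] sum 19, len 4
end 4: [8, 8] sum 16, len 2
end 5: [8, 8, 1] sum 17, len 3
end 6: [8, 8, 1, 1] sum 18, len 4
end 7: [8, 8, 1, 1, 4] sum 22, len 5
end 8: [8, 1, 1, 4, 1] sum 15, len 5
end 9: [4, 1, 11] sum 16, len 3
end 10: [11, 6] sum 17, len 2
end 11: [11, 6, 2] sum 19, len 3
Shortest qualifying length: 2.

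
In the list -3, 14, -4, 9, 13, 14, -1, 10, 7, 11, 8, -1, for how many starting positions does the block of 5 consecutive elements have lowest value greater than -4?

5

-3 14 -4 9 13 → min -4
14 -4 9 13 14 → min -4
-4 9 13 14 -1 → min -4
9 13 14 -1 10 → min -1  > -4 ✓
13 14 -1 10 7 → min -1  > -4 ✓
14 -1 10 7 11 → min -1  > -4 ✓
-1 10 7 11 8 → min -1  > -4 ✓
10 7 11 8 -1 → min -1  > -4 ✓
5 windows satisfy the condition.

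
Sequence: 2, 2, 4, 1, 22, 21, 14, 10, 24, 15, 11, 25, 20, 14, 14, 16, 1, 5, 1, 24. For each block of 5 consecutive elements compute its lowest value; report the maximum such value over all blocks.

14

(2, 2, 4, 1, 22) → min 1
(2, 4, 1, 22, 21) → min 1
(4, 1, 22, 21, 14) → min 1
(1, 22, 21, 14, 10) → min 1
(22, 21, 14, 10, 24) → min 10
(21, 14, 10, 24, 15) → min 10
(14, 10, 24, 15, 11) → min 10
(10, 24, 15, 11, 25) → min 10
(24, 15, 11, 25, 20) → min 11
(15, 11, 25, 20, 14) → min 11
(11, 25, 20, 14, 14) → min 11
(25, 20, 14, 14, 16) → min 14
(20, 14, 14, 16, 1) → min 1
(14, 14, 16, 1, 5) → min 1
(14, 16, 1, 5, 1) → min 1
(16, 1, 5, 1, 24) → min 1
Maximum of these is 14.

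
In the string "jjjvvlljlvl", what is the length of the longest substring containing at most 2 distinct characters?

[j] 1 distinct, len 1
[j, j] 1 distinct, len 2
[j, j, j] 1 distinct, len 3
[j, j, j, v] 2 distinct, len 4
[j, j, j, v, v] 2 distinct, len 5
[v, v, l] 2 distinct, len 3
[v, v, l, l] 2 distinct, len 4
[l, l, j] 2 distinct, len 3
[l, l, j, l] 2 distinct, len 4
[l, v] 2 distinct, len 2
[l, v, l] 2 distinct, len 3
Longest length with ≤2 distinct: 5.

5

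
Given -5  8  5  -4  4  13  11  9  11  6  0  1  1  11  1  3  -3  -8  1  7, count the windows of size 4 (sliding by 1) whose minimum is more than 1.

(-5, 8, 5, -4) → min -5
(8, 5, -4, 4) → min -4
(5, -4, 4, 13) → min -4
(-4, 4, 13, 11) → min -4
(4, 13, 11, 9) → min 4  > 1 ✓
(13, 11, 9, 11) → min 9  > 1 ✓
(11, 9, 11, 6) → min 6  > 1 ✓
(9, 11, 6, 0) → min 0
(11, 6, 0, 1) → min 0
(6, 0, 1, 1) → min 0
(0, 1, 1, 11) → min 0
(1, 1, 11, 1) → min 1
(1, 11, 1, 3) → min 1
(11, 1, 3, -3) → min -3
(1, 3, -3, -8) → min -8
(3, -3, -8, 1) → min -8
(-3, -8, 1, 7) → min -8
3 windows satisfy the condition.

3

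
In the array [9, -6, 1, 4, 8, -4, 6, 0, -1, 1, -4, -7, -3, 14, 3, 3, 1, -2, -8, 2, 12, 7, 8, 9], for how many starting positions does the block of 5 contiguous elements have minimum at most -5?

[9, -6, 1, 4, 8] → min -6  ≤ -5 ✓
[-6, 1, 4, 8, -4] → min -6  ≤ -5 ✓
[1, 4, 8, -4, 6] → min -4
[4, 8, -4, 6, 0] → min -4
[8, -4, 6, 0, -1] → min -4
[-4, 6, 0, -1, 1] → min -4
[6, 0, -1, 1, -4] → min -4
[0, -1, 1, -4, -7] → min -7  ≤ -5 ✓
[-1, 1, -4, -7, -3] → min -7  ≤ -5 ✓
[1, -4, -7, -3, 14] → min -7  ≤ -5 ✓
[-4, -7, -3, 14, 3] → min -7  ≤ -5 ✓
[-7, -3, 14, 3, 3] → min -7  ≤ -5 ✓
[-3, 14, 3, 3, 1] → min -3
[14, 3, 3, 1, -2] → min -2
[3, 3, 1, -2, -8] → min -8  ≤ -5 ✓
[3, 1, -2, -8, 2] → min -8  ≤ -5 ✓
[1, -2, -8, 2, 12] → min -8  ≤ -5 ✓
[-2, -8, 2, 12, 7] → min -8  ≤ -5 ✓
[-8, 2, 12, 7, 8] → min -8  ≤ -5 ✓
[2, 12, 7, 8, 9] → min 2
12 windows satisfy the condition.

12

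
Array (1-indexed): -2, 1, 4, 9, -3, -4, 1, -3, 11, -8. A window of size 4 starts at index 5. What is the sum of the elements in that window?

-9

Elements at indices 5..8: -3, -4, 1, -3
sum(-3, -4, 1, -3) = -9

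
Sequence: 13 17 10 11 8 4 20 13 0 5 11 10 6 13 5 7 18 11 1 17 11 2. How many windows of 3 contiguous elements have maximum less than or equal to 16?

9

13 17 10 → max 17
17 10 11 → max 17
10 11 8 → max 11  ≤ 16 ✓
11 8 4 → max 11  ≤ 16 ✓
8 4 20 → max 20
4 20 13 → max 20
20 13 0 → max 20
13 0 5 → max 13  ≤ 16 ✓
0 5 11 → max 11  ≤ 16 ✓
5 11 10 → max 11  ≤ 16 ✓
11 10 6 → max 11  ≤ 16 ✓
10 6 13 → max 13  ≤ 16 ✓
6 13 5 → max 13  ≤ 16 ✓
13 5 7 → max 13  ≤ 16 ✓
5 7 18 → max 18
7 18 11 → max 18
18 11 1 → max 18
11 1 17 → max 17
1 17 11 → max 17
17 11 2 → max 17
9 windows satisfy the condition.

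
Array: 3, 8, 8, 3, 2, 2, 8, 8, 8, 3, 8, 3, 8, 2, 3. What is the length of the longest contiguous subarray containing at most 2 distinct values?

add 3: window [3] (1 distinct), len 1
add 8: window [3, 8] (2 distinct), len 2
add 8: window [3, 8, 8] (2 distinct), len 3
add 3: window [3, 8, 8, 3] (2 distinct), len 4
add 2: window [3, 2] (2 distinct), len 2
add 2: window [3, 2, 2] (2 distinct), len 3
add 8: window [2, 2, 8] (2 distinct), len 3
add 8: window [2, 2, 8, 8] (2 distinct), len 4
add 8: window [2, 2, 8, 8, 8] (2 distinct), len 5
add 3: window [8, 8, 8, 3] (2 distinct), len 4
add 8: window [8, 8, 8, 3, 8] (2 distinct), len 5
add 3: window [8, 8, 8, 3, 8, 3] (2 distinct), len 6
add 8: window [8, 8, 8, 3, 8, 3, 8] (2 distinct), len 7
add 2: window [8, 2] (2 distinct), len 2
add 3: window [2, 3] (2 distinct), len 2
Longest length with ≤2 distinct: 7.

7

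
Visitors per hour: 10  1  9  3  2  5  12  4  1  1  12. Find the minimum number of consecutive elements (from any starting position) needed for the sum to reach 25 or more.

add 10: running sum 10 < 25
add 1: running sum 11 < 25
add 9: running sum 20 < 25
add 3: running sum 23 < 25
add 2: shortest ending here [10, 1, 9, 3, 2] sum 25, len 5
add 5: shortest ending here [10, 1, 9, 3, 2, 5] sum 30, len 6
add 12: shortest ending here [9, 3, 2, 5, 12] sum 31, len 5
add 4: shortest ending here [3, 2, 5, 12, 4] sum 26, len 5
add 1: shortest ending here [3, 2, 5, 12, 4, 1] sum 27, len 6
add 1: shortest ending here [2, 5, 12, 4, 1, 1] sum 25, len 6
add 12: shortest ending here [12, 4, 1, 1, 12] sum 30, len 5
Shortest qualifying length: 5.

5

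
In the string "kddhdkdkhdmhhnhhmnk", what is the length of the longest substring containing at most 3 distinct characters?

[k] 1 distinct, len 1
[k, d] 2 distinct, len 2
[k, d, d] 2 distinct, len 3
[k, d, d, h] 3 distinct, len 4
[k, d, d, h, d] 3 distinct, len 5
[k, d, d, h, d, k] 3 distinct, len 6
[k, d, d, h, d, k, d] 3 distinct, len 7
[k, d, d, h, d, k, d, k] 3 distinct, len 8
[k, d, d, h, d, k, d, k, h] 3 distinct, len 9
[k, d, d, h, d, k, d, k, h, d] 3 distinct, len 10
[h, d, m] 3 distinct, len 3
[h, d, m, h] 3 distinct, len 4
[h, d, m, h, h] 3 distinct, len 5
[m, h, h, n] 3 distinct, len 4
[m, h, h, n, h] 3 distinct, len 5
[m, h, h, n, h, h] 3 distinct, len 6
[m, h, h, n, h, h, m] 3 distinct, len 7
[m, h, h, n, h, h, m, n] 3 distinct, len 8
[m, n, k] 3 distinct, len 3
Longest length with ≤3 distinct: 10.

10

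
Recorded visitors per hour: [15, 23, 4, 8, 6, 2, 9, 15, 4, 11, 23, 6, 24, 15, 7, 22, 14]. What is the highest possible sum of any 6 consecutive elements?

Each size-6 window and its sum:
15 23 4 8 6 2 → sum 58
23 4 8 6 2 9 → sum 52
4 8 6 2 9 15 → sum 44
8 6 2 9 15 4 → sum 44
6 2 9 15 4 11 → sum 47
2 9 15 4 11 23 → sum 64
9 15 4 11 23 6 → sum 68
15 4 11 23 6 24 → sum 83
4 11 23 6 24 15 → sum 83
11 23 6 24 15 7 → sum 86
23 6 24 15 7 22 → sum 97
6 24 15 7 22 14 → sum 88
Highest of these is 97.

97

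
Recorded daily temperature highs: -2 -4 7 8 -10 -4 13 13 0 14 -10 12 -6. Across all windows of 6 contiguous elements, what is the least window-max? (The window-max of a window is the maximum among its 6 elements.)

8

(-2, -4, 7, 8, -10, -4) → max 8
(-4, 7, 8, -10, -4, 13) → max 13
(7, 8, -10, -4, 13, 13) → max 13
(8, -10, -4, 13, 13, 0) → max 13
(-10, -4, 13, 13, 0, 14) → max 14
(-4, 13, 13, 0, 14, -10) → max 14
(13, 13, 0, 14, -10, 12) → max 14
(13, 0, 14, -10, 12, -6) → max 14
Least of these is 8.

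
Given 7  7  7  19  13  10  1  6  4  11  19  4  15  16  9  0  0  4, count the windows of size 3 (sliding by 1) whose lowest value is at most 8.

7 7 7 → min 7  ≤ 8 ✓
7 7 19 → min 7  ≤ 8 ✓
7 19 13 → min 7  ≤ 8 ✓
19 13 10 → min 10
13 10 1 → min 1  ≤ 8 ✓
10 1 6 → min 1  ≤ 8 ✓
1 6 4 → min 1  ≤ 8 ✓
6 4 11 → min 4  ≤ 8 ✓
4 11 19 → min 4  ≤ 8 ✓
11 19 4 → min 4  ≤ 8 ✓
19 4 15 → min 4  ≤ 8 ✓
4 15 16 → min 4  ≤ 8 ✓
15 16 9 → min 9
16 9 0 → min 0  ≤ 8 ✓
9 0 0 → min 0  ≤ 8 ✓
0 0 4 → min 0  ≤ 8 ✓
14 windows satisfy the condition.

14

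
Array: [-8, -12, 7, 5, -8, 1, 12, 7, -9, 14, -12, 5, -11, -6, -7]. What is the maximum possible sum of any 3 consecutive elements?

-8 -12 7 → sum -13
-12 7 5 → sum 0
7 5 -8 → sum 4
5 -8 1 → sum -2
-8 1 12 → sum 5
1 12 7 → sum 20
12 7 -9 → sum 10
7 -9 14 → sum 12
-9 14 -12 → sum -7
14 -12 5 → sum 7
-12 5 -11 → sum -18
5 -11 -6 → sum -12
-11 -6 -7 → sum -24
Maximum of these is 20.

20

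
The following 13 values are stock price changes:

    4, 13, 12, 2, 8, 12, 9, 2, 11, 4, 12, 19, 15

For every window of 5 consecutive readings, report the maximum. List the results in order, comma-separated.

13, 13, 12, 12, 12, 12, 12, 19, 19

[4, 13, 12, 2, 8] → max 13
[13, 12, 2, 8, 12] → max 13
[12, 2, 8, 12, 9] → max 12
[2, 8, 12, 9, 2] → max 12
[8, 12, 9, 2, 11] → max 12
[12, 9, 2, 11, 4] → max 12
[9, 2, 11, 4, 12] → max 12
[2, 11, 4, 12, 19] → max 19
[11, 4, 12, 19, 15] → max 19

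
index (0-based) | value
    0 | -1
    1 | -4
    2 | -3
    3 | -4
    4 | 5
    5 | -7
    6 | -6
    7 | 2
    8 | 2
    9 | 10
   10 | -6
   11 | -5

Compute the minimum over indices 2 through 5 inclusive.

-7

Elements at indices 2..5: -3, -4, 5, -7
min(-3, -4, 5, -7) = -7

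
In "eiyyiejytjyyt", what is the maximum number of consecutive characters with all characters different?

[e] len 1
[e, i] len 2
[e, i, y] len 3
[y] len 1
[y, i] len 2
[y, i, e] len 3
[y, i, e, j] len 4
[i, e, j, y] len 4
[i, e, j, y, t] len 5
[y, t, j] len 3
[t, j, y] len 3
[y] len 1
[y, t] len 2
Longest all-distinct length: 5.

5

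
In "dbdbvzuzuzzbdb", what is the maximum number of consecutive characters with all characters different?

add d: [d] len 1
add b: [d, b] len 2
add d (repeat d, move left end past it): [b, d] len 2
add b (repeat b, move left end past it): [d, b] len 2
add v: [d, b, v] len 3
add z: [d, b, v, z] len 4
add u: [d, b, v, z, u] len 5
add z (repeat z, move left end past it): [u, z] len 2
add u (repeat u, move left end past it): [z, u] len 2
add z (repeat z, move left end past it): [u, z] len 2
add z (repeat z, move left end past it): [z] len 1
add b: [z, b] len 2
add d: [z, b, d] len 3
add b (repeat b, move left end past it): [d, b] len 2
Longest all-distinct length: 5.

5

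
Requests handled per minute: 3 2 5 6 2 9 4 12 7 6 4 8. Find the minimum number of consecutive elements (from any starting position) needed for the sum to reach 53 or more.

add 3: running sum 3 < 53
add 2: running sum 5 < 53
add 5: running sum 10 < 53
add 6: running sum 16 < 53
add 2: running sum 18 < 53
add 9: running sum 27 < 53
add 4: running sum 31 < 53
add 12: running sum 43 < 53
add 7: running sum 50 < 53
end 9: [2, 5, 6, 2, 9, 4, 12, 7, 6] sum 53, len 9
end 10: [5, 6, 2, 9, 4, 12, 7, 6, 4] sum 55, len 9
end 11: [6, 2, 9, 4, 12, 7, 6, 4, 8] sum 58, len 9
Shortest qualifying length: 9.

9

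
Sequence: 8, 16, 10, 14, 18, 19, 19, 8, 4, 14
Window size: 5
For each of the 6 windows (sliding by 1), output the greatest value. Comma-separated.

(8, 16, 10, 14, 18) → max 18
(16, 10, 14, 18, 19) → max 19
(10, 14, 18, 19, 19) → max 19
(14, 18, 19, 19, 8) → max 19
(18, 19, 19, 8, 4) → max 19
(19, 19, 8, 4, 14) → max 19

18, 19, 19, 19, 19, 19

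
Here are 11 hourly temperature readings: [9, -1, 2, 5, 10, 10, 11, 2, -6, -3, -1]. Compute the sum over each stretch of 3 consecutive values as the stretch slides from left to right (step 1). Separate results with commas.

10, 6, 17, 25, 31, 23, 7, -7, -10

9 -1 2 → sum 10
-1 2 5 → sum 6
2 5 10 → sum 17
5 10 10 → sum 25
10 10 11 → sum 31
10 11 2 → sum 23
11 2 -6 → sum 7
2 -6 -3 → sum -7
-6 -3 -1 → sum -10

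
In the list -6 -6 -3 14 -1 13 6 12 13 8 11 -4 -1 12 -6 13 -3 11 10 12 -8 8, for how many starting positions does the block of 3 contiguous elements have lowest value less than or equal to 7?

17

[-6, -6, -3] → min -6  ≤ 7 ✓
[-6, -3, 14] → min -6  ≤ 7 ✓
[-3, 14, -1] → min -3  ≤ 7 ✓
[14, -1, 13] → min -1  ≤ 7 ✓
[-1, 13, 6] → min -1  ≤ 7 ✓
[13, 6, 12] → min 6  ≤ 7 ✓
[6, 12, 13] → min 6  ≤ 7 ✓
[12, 13, 8] → min 8
[13, 8, 11] → min 8
[8, 11, -4] → min -4  ≤ 7 ✓
[11, -4, -1] → min -4  ≤ 7 ✓
[-4, -1, 12] → min -4  ≤ 7 ✓
[-1, 12, -6] → min -6  ≤ 7 ✓
[12, -6, 13] → min -6  ≤ 7 ✓
[-6, 13, -3] → min -6  ≤ 7 ✓
[13, -3, 11] → min -3  ≤ 7 ✓
[-3, 11, 10] → min -3  ≤ 7 ✓
[11, 10, 12] → min 10
[10, 12, -8] → min -8  ≤ 7 ✓
[12, -8, 8] → min -8  ≤ 7 ✓
17 windows satisfy the condition.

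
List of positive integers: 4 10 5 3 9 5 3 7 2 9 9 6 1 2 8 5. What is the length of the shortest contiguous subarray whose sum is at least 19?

3

add 4: running sum 4 < 19
add 10: running sum 14 < 19
end 2: [4, 10, 5] sum 19, len 3
end 3: [4, 10, 5, 3] sum 22, len 4
end 4: [10, 5, 3, 9] sum 27, len 4
end 5: [5, 3, 9, 5] sum 22, len 4
end 6: [3, 9, 5, 3] sum 20, len 4
end 7: [9, 5, 3, 7] sum 24, len 4
end 8: [9, 5, 3, 7, 2] sum 26, len 5
end 9: [3, 7, 2, 9] sum 21, len 4
end 10: [2, 9, 9] sum 20, len 3
end 11: [9, 9, 6] sum 24, len 3
end 12: [9, 9, 6, 1] sum 25, len 4
end 13: [9, 9, 6, 1, 2] sum 27, len 5
end 14: [9, 6, 1, 2, 8] sum 26, len 5
end 15: [6, 1, 2, 8, 5] sum 22, len 5
Shortest qualifying length: 3.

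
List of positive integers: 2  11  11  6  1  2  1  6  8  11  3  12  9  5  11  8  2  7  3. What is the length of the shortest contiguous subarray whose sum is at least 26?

3

add 2: running sum 2 < 26
add 11: running sum 13 < 26
add 11: running sum 24 < 26
end 3: [11, 11, 6] sum 28, len 3
end 4: [11, 11, 6, 1] sum 29, len 4
end 5: [11, 11, 6, 1, 2] sum 31, len 5
end 6: [11, 11, 6, 1, 2, 1] sum 32, len 6
end 7: [11, 6, 1, 2, 1, 6] sum 27, len 6
end 8: [11, 6, 1, 2, 1, 6, 8] sum 35, len 7
end 9: [1, 6, 8, 11] sum 26, len 4
end 10: [6, 8, 11, 3] sum 28, len 4
end 11: [11, 3, 12] sum 26, len 3
end 12: [11, 3, 12, 9] sum 35, len 4
end 13: [12, 9, 5] sum 26, len 3
end 14: [12, 9, 5, 11] sum 37, len 4
end 15: [9, 5, 11, 8] sum 33, len 4
end 16: [5, 11, 8, 2] sum 26, len 4
end 17: [11, 8, 2, 7] sum 28, len 4
end 18: [11, 8, 2, 7, 3] sum 31, len 5
Shortest qualifying length: 3.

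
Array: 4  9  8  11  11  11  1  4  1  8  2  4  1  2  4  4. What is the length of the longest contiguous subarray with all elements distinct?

4

add 4: [4] len 1
add 9: [4, 9] len 2
add 8: [4, 9, 8] len 3
add 11: [4, 9, 8, 11] len 4
add 11 (repeat 11, move left end past it): [11] len 1
add 11 (repeat 11, move left end past it): [11] len 1
add 1: [11, 1] len 2
add 4: [11, 1, 4] len 3
add 1 (repeat 1, move left end past it): [4, 1] len 2
add 8: [4, 1, 8] len 3
add 2: [4, 1, 8, 2] len 4
add 4 (repeat 4, move left end past it): [1, 8, 2, 4] len 4
add 1 (repeat 1, move left end past it): [8, 2, 4, 1] len 4
add 2 (repeat 2, move left end past it): [4, 1, 2] len 3
add 4 (repeat 4, move left end past it): [1, 2, 4] len 3
add 4 (repeat 4, move left end past it): [4] len 1
Longest all-distinct length: 4.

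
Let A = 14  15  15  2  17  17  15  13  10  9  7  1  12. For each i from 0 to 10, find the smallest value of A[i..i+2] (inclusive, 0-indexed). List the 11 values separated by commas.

Sliding a size-3 window across the 13 values:
14 15 15 → min 14
15 15 2 → min 2
15 2 17 → min 2
2 17 17 → min 2
17 17 15 → min 15
17 15 13 → min 13
15 13 10 → min 10
13 10 9 → min 9
10 9 7 → min 7
9 7 1 → min 1
7 1 12 → min 1

14, 2, 2, 2, 15, 13, 10, 9, 7, 1, 1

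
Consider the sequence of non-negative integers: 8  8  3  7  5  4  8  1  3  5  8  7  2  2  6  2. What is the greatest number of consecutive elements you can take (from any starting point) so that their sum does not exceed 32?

Extend to the right; shrink from the left whenever the sum exceeds 32:
[8] sum 8 len 1
[8, 8] sum 16 len 2
[8, 8, 3] sum 19 len 3
[8, 8, 3, 7] sum 26 len 4
[8, 8, 3, 7, 5] sum 31 len 5
[8, 3, 7, 5, 4] sum 27 len 5
[3, 7, 5, 4, 8] sum 27 len 5
[3, 7, 5, 4, 8, 1] sum 28 len 6
[3, 7, 5, 4, 8, 1, 3] sum 31 len 7
[5, 4, 8, 1, 3, 5] sum 26 len 6
[4, 8, 1, 3, 5, 8] sum 29 len 6
[8, 1, 3, 5, 8, 7] sum 32 len 6
[1, 3, 5, 8, 7, 2] sum 26 len 6
[1, 3, 5, 8, 7, 2, 2] sum 28 len 7
[5, 8, 7, 2, 2, 6] sum 30 len 6
[5, 8, 7, 2, 2, 6, 2] sum 32 len 7
Longest length seen: 7.

7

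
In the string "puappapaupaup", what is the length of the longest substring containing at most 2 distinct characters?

Extend right; when distinct count exceeds 2, shrink from the left:
[p] 1 distinct, len 1
[p, u] 2 distinct, len 2
[u, a] 2 distinct, len 2
[a, p] 2 distinct, len 2
[a, p, p] 2 distinct, len 3
[a, p, p, a] 2 distinct, len 4
[a, p, p, a, p] 2 distinct, len 5
[a, p, p, a, p, a] 2 distinct, len 6
[a, u] 2 distinct, len 2
[u, p] 2 distinct, len 2
[p, a] 2 distinct, len 2
[a, u] 2 distinct, len 2
[u, p] 2 distinct, len 2
Longest length with ≤2 distinct: 6.

6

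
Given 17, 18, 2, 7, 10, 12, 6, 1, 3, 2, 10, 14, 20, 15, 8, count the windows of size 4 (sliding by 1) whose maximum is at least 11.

10

17 18 2 7 → max 18  ≥ 11 ✓
18 2 7 10 → max 18  ≥ 11 ✓
2 7 10 12 → max 12  ≥ 11 ✓
7 10 12 6 → max 12  ≥ 11 ✓
10 12 6 1 → max 12  ≥ 11 ✓
12 6 1 3 → max 12  ≥ 11 ✓
6 1 3 2 → max 6
1 3 2 10 → max 10
3 2 10 14 → max 14  ≥ 11 ✓
2 10 14 20 → max 20  ≥ 11 ✓
10 14 20 15 → max 20  ≥ 11 ✓
14 20 15 8 → max 20  ≥ 11 ✓
10 windows satisfy the condition.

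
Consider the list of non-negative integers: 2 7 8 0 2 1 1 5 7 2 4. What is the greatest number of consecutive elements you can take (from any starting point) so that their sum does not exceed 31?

Extend to the right; shrink from the left whenever the sum exceeds 31:
→ 2: sum 2, len 1
→ 7: sum 9, len 2
→ 8: sum 17, len 3
→ 0: sum 17, len 4
→ 2: sum 19, len 5
→ 1: sum 20, len 6
→ 1: sum 21, len 7
→ 5: sum 26, len 8
→ 7 (dropped 2): sum 31, len 8
→ 2 (dropped 7): sum 26, len 8
→ 4: sum 30, len 9
Longest length seen: 9.

9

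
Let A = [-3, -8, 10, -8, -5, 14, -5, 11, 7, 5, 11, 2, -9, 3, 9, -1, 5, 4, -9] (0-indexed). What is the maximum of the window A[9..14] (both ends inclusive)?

11

Elements at indices 9..14: 5, 11, 2, -9, 3, 9
max(5, 11, 2, -9, 3, 9) = 11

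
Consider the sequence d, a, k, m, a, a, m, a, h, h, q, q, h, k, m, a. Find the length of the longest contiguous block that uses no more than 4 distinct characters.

10

Extend right; when distinct count exceeds 4, shrink from the left:
add d: window [d] (1 distinct), len 1
add a: window [d, a] (2 distinct), len 2
add k: window [d, a, k] (3 distinct), len 3
add m: window [d, a, k, m] (4 distinct), len 4
add a: window [d, a, k, m, a] (4 distinct), len 5
add a: window [d, a, k, m, a, a] (4 distinct), len 6
add m: window [d, a, k, m, a, a, m] (4 distinct), len 7
add a: window [d, a, k, m, a, a, m, a] (4 distinct), len 8
add h: window [a, k, m, a, a, m, a, h] (4 distinct), len 8
add h: window [a, k, m, a, a, m, a, h, h] (4 distinct), len 9
add q: window [m, a, a, m, a, h, h, q] (4 distinct), len 8
add q: window [m, a, a, m, a, h, h, q, q] (4 distinct), len 9
add h: window [m, a, a, m, a, h, h, q, q, h] (4 distinct), len 10
add k: window [a, h, h, q, q, h, k] (4 distinct), len 7
add m: window [h, h, q, q, h, k, m] (4 distinct), len 7
add a: window [h, k, m, a] (4 distinct), len 4
Longest length with ≤4 distinct: 10.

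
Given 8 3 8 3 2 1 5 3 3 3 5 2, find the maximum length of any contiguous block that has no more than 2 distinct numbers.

5

[8] 1 distinct, len 1
[8, 3] 2 distinct, len 2
[8, 3, 8] 2 distinct, len 3
[8, 3, 8, 3] 2 distinct, len 4
[3, 2] 2 distinct, len 2
[2, 1] 2 distinct, len 2
[1, 5] 2 distinct, len 2
[5, 3] 2 distinct, len 2
[5, 3, 3] 2 distinct, len 3
[5, 3, 3, 3] 2 distinct, len 4
[5, 3, 3, 3, 5] 2 distinct, len 5
[5, 2] 2 distinct, len 2
Longest length with ≤2 distinct: 5.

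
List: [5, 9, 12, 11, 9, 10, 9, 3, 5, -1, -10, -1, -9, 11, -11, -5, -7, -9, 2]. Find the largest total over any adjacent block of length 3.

32

(5, 9, 12) → sum 26
(9, 12, 11) → sum 32
(12, 11, 9) → sum 32
(11, 9, 10) → sum 30
(9, 10, 9) → sum 28
(10, 9, 3) → sum 22
(9, 3, 5) → sum 17
(3, 5, -1) → sum 7
(5, -1, -10) → sum -6
(-1, -10, -1) → sum -12
(-10, -1, -9) → sum -20
(-1, -9, 11) → sum 1
(-9, 11, -11) → sum -9
(11, -11, -5) → sum -5
(-11, -5, -7) → sum -23
(-5, -7, -9) → sum -21
(-7, -9, 2) → sum -14
Largest of these is 32.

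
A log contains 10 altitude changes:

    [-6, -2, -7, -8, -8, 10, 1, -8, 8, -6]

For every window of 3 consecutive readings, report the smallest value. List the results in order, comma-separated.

-7, -8, -8, -8, -8, -8, -8, -8

[-6, -2, -7] → min -7
[-2, -7, -8] → min -8
[-7, -8, -8] → min -8
[-8, -8, 10] → min -8
[-8, 10, 1] → min -8
[10, 1, -8] → min -8
[1, -8, 8] → min -8
[-8, 8, -6] → min -8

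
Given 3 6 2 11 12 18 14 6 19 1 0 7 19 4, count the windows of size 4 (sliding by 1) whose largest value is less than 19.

(3, 6, 2, 11) → max 11  < 19 ✓
(6, 2, 11, 12) → max 12  < 19 ✓
(2, 11, 12, 18) → max 18  < 19 ✓
(11, 12, 18, 14) → max 18  < 19 ✓
(12, 18, 14, 6) → max 18  < 19 ✓
(18, 14, 6, 19) → max 19
(14, 6, 19, 1) → max 19
(6, 19, 1, 0) → max 19
(19, 1, 0, 7) → max 19
(1, 0, 7, 19) → max 19
(0, 7, 19, 4) → max 19
5 windows satisfy the condition.

5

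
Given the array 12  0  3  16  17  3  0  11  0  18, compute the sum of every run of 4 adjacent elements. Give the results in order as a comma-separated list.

31, 36, 39, 36, 31, 14, 29

12 0 3 16 → sum 31
0 3 16 17 → sum 36
3 16 17 3 → sum 39
16 17 3 0 → sum 36
17 3 0 11 → sum 31
3 0 11 0 → sum 14
0 11 0 18 → sum 29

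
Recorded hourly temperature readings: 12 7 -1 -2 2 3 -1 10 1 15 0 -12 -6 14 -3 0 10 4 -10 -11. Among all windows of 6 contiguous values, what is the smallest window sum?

-10

Window sums for each of the 15 positions:
12 7 -1 -2 2 3 → sum 21
7 -1 -2 2 3 -1 → sum 8
-1 -2 2 3 -1 10 → sum 11
-2 2 3 -1 10 1 → sum 13
2 3 -1 10 1 15 → sum 30
3 -1 10 1 15 0 → sum 28
-1 10 1 15 0 -12 → sum 13
10 1 15 0 -12 -6 → sum 8
1 15 0 -12 -6 14 → sum 12
15 0 -12 -6 14 -3 → sum 8
0 -12 -6 14 -3 0 → sum -7
-12 -6 14 -3 0 10 → sum 3
-6 14 -3 0 10 4 → sum 19
14 -3 0 10 4 -10 → sum 15
-3 0 10 4 -10 -11 → sum -10
Smallest of these is -10.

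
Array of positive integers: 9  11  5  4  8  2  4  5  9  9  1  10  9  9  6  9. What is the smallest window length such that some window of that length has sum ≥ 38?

Extend right; whenever the sum reaches 38, record the length and shrink from the left:
add 9: running sum 9 < 38
add 11: running sum 20 < 38
add 5: running sum 25 < 38
add 4: running sum 29 < 38
add 8: running sum 37 < 38
add 2: shortest ending here [9, 11, 5, 4, 8, 2] sum 39, len 6
add 4: shortest ending here [9, 11, 5, 4, 8, 2, 4] sum 43, len 7
add 5: shortest ending here [11, 5, 4, 8, 2, 4, 5] sum 39, len 7
add 9: shortest ending here [11, 5, 4, 8, 2, 4, 5, 9] sum 48, len 8
add 9: shortest ending here [4, 8, 2, 4, 5, 9, 9] sum 41, len 7
add 1: shortest ending here [8, 2, 4, 5, 9, 9, 1] sum 38, len 7
add 10: shortest ending here [4, 5, 9, 9, 1, 10] sum 38, len 6
add 9: shortest ending here [9, 9, 1, 10, 9] sum 38, len 5
add 9: shortest ending here [9, 1, 10, 9, 9] sum 38, len 5
add 6: shortest ending here [9, 1, 10, 9, 9, 6] sum 44, len 6
add 9: shortest ending here [10, 9, 9, 6, 9] sum 43, len 5
Shortest qualifying length: 5.

5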